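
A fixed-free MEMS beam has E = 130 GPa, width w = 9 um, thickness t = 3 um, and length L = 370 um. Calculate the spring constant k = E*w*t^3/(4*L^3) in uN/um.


Step 1: Convert E to consistent units (1 GPa = 1000 uN/um^2).
E = 130 GPa = 130000 uN/um^2
Step 2: Compute t^3 = 3^3 = 27
Step 3: Compute L^3 = 370^3 = 50653000
Step 4: k = 130000 * 9 * 27 / (4 * 50653000)
k = 0.1559 uN/um


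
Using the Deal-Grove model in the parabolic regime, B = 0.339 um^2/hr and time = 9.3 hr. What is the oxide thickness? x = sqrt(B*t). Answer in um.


Step 1: Compute B*t = 0.339 * 9.3 = 3.1527
Step 2: x = sqrt(3.1527)
x = 1.776 um


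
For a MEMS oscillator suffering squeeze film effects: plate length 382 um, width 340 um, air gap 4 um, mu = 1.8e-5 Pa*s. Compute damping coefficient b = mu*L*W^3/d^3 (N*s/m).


Step 1: Convert to SI.
L = 382e-6 m, W = 340e-6 m, d = 4e-6 m
Step 2: W^3 = (340e-6)^3 = 3.93e-11 m^3
Step 3: d^3 = (4e-6)^3 = 6.40e-17 m^3
Step 4: b = 1.8e-5 * 382e-6 * 3.93e-11 / 6.40e-17
b = 4.22e-03 N*s/m


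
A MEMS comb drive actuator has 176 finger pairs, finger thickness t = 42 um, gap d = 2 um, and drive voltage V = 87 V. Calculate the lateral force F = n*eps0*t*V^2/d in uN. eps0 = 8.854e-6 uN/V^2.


Step 1: Parameters: n=176, eps0=8.854e-6 uN/V^2, t=42 um, V=87 V, d=2 um
Step 2: V^2 = 7569
Step 3: F = 176 * 8.854e-6 * 42 * 7569 / 2
F = 247.691 uN


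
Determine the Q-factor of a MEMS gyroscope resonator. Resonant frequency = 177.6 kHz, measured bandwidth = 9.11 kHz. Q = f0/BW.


Step 1: Q = f0 / bandwidth
Step 2: Q = 177.6 / 9.11
Q = 19.5


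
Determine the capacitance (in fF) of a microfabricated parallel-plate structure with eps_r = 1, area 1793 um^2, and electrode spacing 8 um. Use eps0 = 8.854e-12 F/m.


Step 1: Convert area to m^2: A = 1793e-12 m^2
Step 2: Convert gap to m: d = 8e-6 m
Step 3: C = eps0 * eps_r * A / d
C = 8.854e-12 * 1 * 1793e-12 / 8e-6
Step 4: Convert to fF (multiply by 1e15).
C = 1.98 fF


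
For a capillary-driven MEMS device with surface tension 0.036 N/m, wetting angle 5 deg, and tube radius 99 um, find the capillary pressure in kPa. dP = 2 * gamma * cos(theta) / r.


Step 1: cos(5 deg) = 0.9962
Step 2: Convert r to m: r = 99e-6 m
Step 3: dP = 2 * 0.036 * 0.9962 / 99e-6 = 724.5 Pa
Step 4: Convert Pa to kPa (divide by 1000).
dP = 0.72 kPa


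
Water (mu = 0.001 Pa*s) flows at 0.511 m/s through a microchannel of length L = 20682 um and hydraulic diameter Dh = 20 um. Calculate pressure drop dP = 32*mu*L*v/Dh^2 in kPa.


Step 1: Convert to SI: L = 20682e-6 m, Dh = 20e-6 m
Step 2: dP = 32 * 0.001 * 20682e-6 * 0.511 / (20e-6)^2
Step 3: dP = 845480.16 Pa
Step 4: Convert to kPa: dP = 845.48 kPa


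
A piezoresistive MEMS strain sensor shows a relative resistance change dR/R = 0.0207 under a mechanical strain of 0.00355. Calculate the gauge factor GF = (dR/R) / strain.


Step 1: Identify values.
dR/R = 0.0207, strain = 0.00355
Step 2: GF = (dR/R) / strain = 0.0207 / 0.00355
GF = 5.8


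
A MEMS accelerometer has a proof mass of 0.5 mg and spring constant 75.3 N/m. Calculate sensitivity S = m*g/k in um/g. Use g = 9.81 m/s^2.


Step 1: Convert mass: m = 0.5 mg = 5.00e-07 kg
Step 2: S = m * g / k = 5.00e-07 * 9.81 / 75.3
Step 3: S = 6.51e-08 m/g
Step 4: Convert to um/g: S = 0.065 um/g


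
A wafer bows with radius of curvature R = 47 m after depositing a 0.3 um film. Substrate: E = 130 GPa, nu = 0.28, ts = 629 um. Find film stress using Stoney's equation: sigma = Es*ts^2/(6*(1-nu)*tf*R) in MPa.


Step 1: Compute numerator: Es * ts^2 = 130 * 629^2 = 51433330 (GPa*um^2)
Step 2: Compute denominator (R in um): 6*(1-nu)*tf*R = 6*0.72*0.3*47e6 = 60912000.0 (um^2)
Step 3: sigma (GPa) = 51433330 / 60912000.0 = 8.44387e-01 GPa
Step 4: Convert to MPa (x1000): sigma = 844.4 MPa


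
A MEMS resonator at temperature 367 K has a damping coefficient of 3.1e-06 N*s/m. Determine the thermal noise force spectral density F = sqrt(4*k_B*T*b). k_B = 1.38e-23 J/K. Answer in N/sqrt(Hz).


Step 1: Compute 4 * k_B * T * b
= 4 * 1.38e-23 * 367 * 3.1e-06
= 6.2801e-26 N^2/Hz
Step 2: F_noise = sqrt(6.2801e-26)
F_noise = 2.51e-13 N/sqrt(Hz)


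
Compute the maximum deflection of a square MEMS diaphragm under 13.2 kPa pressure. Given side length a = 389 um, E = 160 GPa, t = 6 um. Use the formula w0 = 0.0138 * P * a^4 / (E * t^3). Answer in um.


Step 1: Convert pressure to compatible units (E is in GPa, so P in GPa).
P = 13.2 kPa = 13.2e-6 GPa
Step 2: Compute numerator: 0.0138 * P * a^4.
a^4 = 389^4 = 22898045041
numerator = 0.0138 * 13.2e-6 * 22898045041 = 4.17111e+03
Step 3: Compute denominator: E * t^3 = 160 * 6^3 = 34560
Step 4: w0 = numerator / denominator = 4.17111e+03 / 34560 = 0.1207 um


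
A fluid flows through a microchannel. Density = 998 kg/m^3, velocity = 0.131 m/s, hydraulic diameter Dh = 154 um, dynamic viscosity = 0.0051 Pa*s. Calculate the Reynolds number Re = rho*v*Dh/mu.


Step 1: Convert Dh to meters: Dh = 154e-6 m
Step 2: Re = rho * v * Dh / mu
Re = 998 * 0.131 * 154e-6 / 0.0051
Re = 3.948


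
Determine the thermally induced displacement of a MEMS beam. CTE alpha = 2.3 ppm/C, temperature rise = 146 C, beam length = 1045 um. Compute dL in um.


Step 1: Convert CTE: alpha = 2.3 ppm/C = 2.3e-6 /C
Step 2: dL = 2.3e-6 * 146 * 1045
dL = 0.3509 um


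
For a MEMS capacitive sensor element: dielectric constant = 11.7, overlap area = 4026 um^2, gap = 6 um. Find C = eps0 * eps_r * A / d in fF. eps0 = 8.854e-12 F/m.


Step 1: Convert area to m^2: A = 4026e-12 m^2
Step 2: Convert gap to m: d = 6e-6 m
Step 3: C = eps0 * eps_r * A / d
C = 8.854e-12 * 11.7 * 4026e-12 / 6e-6
Step 4: Convert to fF (multiply by 1e15).
C = 69.51 fF


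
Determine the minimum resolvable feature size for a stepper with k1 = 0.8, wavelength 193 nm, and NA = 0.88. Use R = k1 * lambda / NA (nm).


Step 1: Identify values: k1 = 0.8, lambda = 193 nm, NA = 0.88
Step 2: R = k1 * lambda / NA
R = 0.8 * 193 / 0.88
R = 175.5 nm


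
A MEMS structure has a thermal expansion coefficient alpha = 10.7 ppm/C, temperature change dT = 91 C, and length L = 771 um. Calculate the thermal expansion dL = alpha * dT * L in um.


Step 1: Convert CTE: alpha = 10.7 ppm/C = 10.7e-6 /C
Step 2: dL = 10.7e-6 * 91 * 771
dL = 0.7507 um


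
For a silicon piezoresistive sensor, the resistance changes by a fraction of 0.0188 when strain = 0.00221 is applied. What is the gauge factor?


Step 1: Identify values.
dR/R = 0.0188, strain = 0.00221
Step 2: GF = (dR/R) / strain = 0.0188 / 0.00221
GF = 8.5


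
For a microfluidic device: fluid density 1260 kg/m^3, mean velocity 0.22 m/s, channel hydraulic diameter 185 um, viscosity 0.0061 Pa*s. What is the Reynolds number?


Step 1: Convert Dh to meters: Dh = 185e-6 m
Step 2: Re = rho * v * Dh / mu
Re = 1260 * 0.22 * 185e-6 / 0.0061
Re = 8.407


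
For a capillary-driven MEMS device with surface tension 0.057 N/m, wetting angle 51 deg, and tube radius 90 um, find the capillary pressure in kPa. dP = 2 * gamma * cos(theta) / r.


Step 1: cos(51 deg) = 0.6293
Step 2: Convert r to m: r = 90e-6 m
Step 3: dP = 2 * 0.057 * 0.6293 / 90e-6 = 797.1 Pa
Step 4: Convert Pa to kPa (divide by 1000).
dP = 0.8 kPa


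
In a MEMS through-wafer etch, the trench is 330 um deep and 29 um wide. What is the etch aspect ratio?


Step 1: AR = depth / width
Step 2: AR = 330 / 29
AR = 11.4


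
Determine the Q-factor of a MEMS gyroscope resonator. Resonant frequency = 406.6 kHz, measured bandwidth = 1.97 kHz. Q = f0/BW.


Step 1: Q = f0 / bandwidth
Step 2: Q = 406.6 / 1.97
Q = 206.4


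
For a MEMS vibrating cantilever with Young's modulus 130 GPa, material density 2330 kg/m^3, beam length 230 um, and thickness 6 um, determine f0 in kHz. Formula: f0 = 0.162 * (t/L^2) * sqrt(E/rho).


Step 1: Convert units to SI.
t_SI = 6e-6 m, L_SI = 230e-6 m
Step 2: Calculate sqrt(E/rho).
sqrt(130e9 / 2330) = 7469.54 m/s
Step 3: Compute f0.
f0 = 0.162 * 6e-6 / (230e-6)^2 * 7469.54 = 137247.5 Hz = 137.25 kHz


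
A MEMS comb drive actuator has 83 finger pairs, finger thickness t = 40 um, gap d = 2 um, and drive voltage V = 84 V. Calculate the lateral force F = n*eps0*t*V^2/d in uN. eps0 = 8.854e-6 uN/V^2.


Step 1: Parameters: n=83, eps0=8.854e-6 uN/V^2, t=40 um, V=84 V, d=2 um
Step 2: V^2 = 7056
Step 3: F = 83 * 8.854e-6 * 40 * 7056 / 2
F = 103.707 uN


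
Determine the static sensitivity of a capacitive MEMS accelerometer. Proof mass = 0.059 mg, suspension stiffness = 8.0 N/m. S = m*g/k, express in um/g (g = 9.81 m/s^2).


Step 1: Convert mass: m = 0.059 mg = 5.90e-08 kg
Step 2: S = m * g / k = 5.90e-08 * 9.81 / 8.0
Step 3: S = 7.23e-08 m/g
Step 4: Convert to um/g: S = 0.072 um/g


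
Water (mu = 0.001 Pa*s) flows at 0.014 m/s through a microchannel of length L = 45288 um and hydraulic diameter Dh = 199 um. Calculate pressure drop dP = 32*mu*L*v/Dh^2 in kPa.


Step 1: Convert to SI: L = 45288e-6 m, Dh = 199e-6 m
Step 2: dP = 32 * 0.001 * 45288e-6 * 0.014 / (199e-6)^2
Step 3: dP = 512.34 Pa
Step 4: Convert to kPa: dP = 0.51 kPa


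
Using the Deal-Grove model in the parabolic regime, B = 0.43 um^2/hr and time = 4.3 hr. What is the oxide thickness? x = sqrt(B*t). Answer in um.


Step 1: Compute B*t = 0.43 * 4.3 = 1.849
Step 2: x = sqrt(1.849)
x = 1.36 um


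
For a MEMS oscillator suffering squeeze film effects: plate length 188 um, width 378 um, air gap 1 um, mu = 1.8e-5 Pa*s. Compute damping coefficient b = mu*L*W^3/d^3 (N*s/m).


Step 1: Convert to SI.
L = 188e-6 m, W = 378e-6 m, d = 1e-6 m
Step 2: W^3 = (378e-6)^3 = 5.40e-11 m^3
Step 3: d^3 = (1e-6)^3 = 1.00e-18 m^3
Step 4: b = 1.8e-5 * 188e-6 * 5.40e-11 / 1.00e-18
b = 1.83e-01 N*s/m


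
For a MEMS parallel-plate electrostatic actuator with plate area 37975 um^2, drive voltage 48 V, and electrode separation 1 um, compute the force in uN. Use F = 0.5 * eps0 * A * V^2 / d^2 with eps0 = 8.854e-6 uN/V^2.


Step 1: Identify parameters.
eps0 = 8.854e-6 uN/V^2, A = 37975 um^2, V = 48 V, d = 1 um
Step 2: Compute V^2 = 48^2 = 2304
Step 3: Compute d^2 = 1^2 = 1
Step 4: F = 0.5 * 8.854e-6 * 37975 * 2304 / 1
F = 387.338 uN


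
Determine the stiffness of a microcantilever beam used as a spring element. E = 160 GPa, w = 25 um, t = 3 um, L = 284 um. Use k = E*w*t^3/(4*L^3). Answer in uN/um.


Step 1: Convert E to consistent units (1 GPa = 1000 uN/um^2).
E = 160 GPa = 160000 uN/um^2
Step 2: Compute t^3 = 3^3 = 27
Step 3: Compute L^3 = 284^3 = 22906304
Step 4: k = 160000 * 25 * 27 / (4 * 22906304)
k = 1.1787 uN/um


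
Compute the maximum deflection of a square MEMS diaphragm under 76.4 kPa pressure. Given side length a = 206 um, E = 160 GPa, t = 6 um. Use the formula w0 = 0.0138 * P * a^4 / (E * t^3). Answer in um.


Step 1: Convert pressure to compatible units (E is in GPa, so P in GPa).
P = 76.4 kPa = 76.4e-6 GPa
Step 2: Compute numerator: 0.0138 * P * a^4.
a^4 = 206^4 = 1800814096
numerator = 0.0138 * 76.4e-6 * 1800814096 = 1.8986e+03
Step 3: Compute denominator: E * t^3 = 160 * 6^3 = 34560
Step 4: w0 = numerator / denominator = 1.8986e+03 / 34560 = 0.0549 um


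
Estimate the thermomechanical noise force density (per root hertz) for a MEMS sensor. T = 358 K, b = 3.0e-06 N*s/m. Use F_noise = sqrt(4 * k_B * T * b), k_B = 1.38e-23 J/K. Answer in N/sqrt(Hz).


Step 1: Compute 4 * k_B * T * b
= 4 * 1.38e-23 * 358 * 3.0e-06
= 5.9285e-26 N^2/Hz
Step 2: F_noise = sqrt(5.9285e-26)
F_noise = 2.43e-13 N/sqrt(Hz)


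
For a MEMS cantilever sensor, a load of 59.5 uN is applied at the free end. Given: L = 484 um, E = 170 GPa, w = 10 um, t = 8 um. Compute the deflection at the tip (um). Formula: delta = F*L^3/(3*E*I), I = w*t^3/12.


Step 1: Calculate the second moment of area.
I = w * t^3 / 12 = 10 * 8^3 / 12 = 426.6667 um^4
Step 2: Convert E to consistent units (1 GPa = 1000 uN/um^2).
E = 170 GPa = 170000 uN/um^2
Step 3: Calculate tip deflection.
delta = F * L^3 / (3 * E * I)
delta = 59.5 * 484^3 / (3 * 170000 * 426.6667)
delta = 31.0023 um


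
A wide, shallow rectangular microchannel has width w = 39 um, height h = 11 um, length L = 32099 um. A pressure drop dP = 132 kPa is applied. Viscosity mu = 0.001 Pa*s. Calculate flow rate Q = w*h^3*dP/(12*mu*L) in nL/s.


Step 1: Convert all dimensions to SI (meters).
w = 39e-6 m, h = 11e-6 m, L = 32099e-6 m, dP = 132e3 Pa
Step 2: Q = w * h^3 * dP / (12 * mu * L)
Q = 39e-6 * (11e-6)^3 * 132e3 / (12 * 0.001 * 32099e-6) = 1.778869e-11 m^3/s
Step 3: Convert Q from m^3/s to nL/s (1 m^3 = 1e12 nL, so multiply by 1e12).
Q = 17.789 nL/s


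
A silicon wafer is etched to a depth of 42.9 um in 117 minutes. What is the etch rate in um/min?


Step 1: Etch rate = depth / time
Step 2: rate = 42.9 / 117
rate = 0.367 um/min


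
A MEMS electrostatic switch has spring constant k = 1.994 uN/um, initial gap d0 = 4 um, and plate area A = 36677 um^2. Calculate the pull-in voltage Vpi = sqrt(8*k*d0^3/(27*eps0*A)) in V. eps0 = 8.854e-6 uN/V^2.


Step 1: Compute numerator: 8 * k * d0^3 = 8 * 1.994 * 4^3 = 1020.928
Step 2: Compute denominator: 27 * eps0 * A = 27 * 8.854e-6 * 36677 = 8.76793
Step 3: Vpi = sqrt(1020.928 / 8.76793)
Vpi = 10.79 V


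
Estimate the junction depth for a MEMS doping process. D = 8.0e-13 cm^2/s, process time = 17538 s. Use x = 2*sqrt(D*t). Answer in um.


Step 1: Compute D*t = 8.0e-13 * 17538 = 1.40304e-08 cm^2
Step 2: sqrt(D*t) = 1.1845e-04 cm
Step 3: x = 2 * 1.1845e-04 cm = 2.369e-04 cm
Step 4: Convert to um (1 cm = 1e4 um): x = 2.369 um


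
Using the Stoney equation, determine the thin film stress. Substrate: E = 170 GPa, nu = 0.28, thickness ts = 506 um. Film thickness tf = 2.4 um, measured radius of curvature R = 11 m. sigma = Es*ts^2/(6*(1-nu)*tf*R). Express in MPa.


Step 1: Compute numerator: Es * ts^2 = 170 * 506^2 = 43526120 (GPa*um^2)
Step 2: Compute denominator (R in um): 6*(1-nu)*tf*R = 6*0.72*2.4*11e6 = 114048000.0 (um^2)
Step 3: sigma (GPa) = 43526120 / 114048000.0 = 3.81647e-01 GPa
Step 4: Convert to MPa (x1000): sigma = 381.6 MPa


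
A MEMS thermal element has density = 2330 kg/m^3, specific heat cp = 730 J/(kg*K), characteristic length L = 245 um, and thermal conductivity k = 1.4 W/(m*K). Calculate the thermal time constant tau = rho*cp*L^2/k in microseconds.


Step 1: Convert L to m: L = 245e-6 m
Step 2: L^2 = (245e-6)^2 = 6.0025e-08 m^2
Step 3: tau = 2330 * 730 * 6.0025e-08 / 1.4 = 7.29260875e-02 s
Step 4: Convert to microseconds (multiply by 1e6).
tau = 72926.088 us


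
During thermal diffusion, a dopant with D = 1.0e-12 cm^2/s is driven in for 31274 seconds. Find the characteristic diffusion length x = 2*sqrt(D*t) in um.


Step 1: Compute D*t = 1.0e-12 * 31274 = 3.1274e-08 cm^2
Step 2: sqrt(D*t) = 1.76845e-04 cm
Step 3: x = 2 * 1.76845e-04 cm = 3.5369e-04 cm
Step 4: Convert to um (1 cm = 1e4 um): x = 3.537 um


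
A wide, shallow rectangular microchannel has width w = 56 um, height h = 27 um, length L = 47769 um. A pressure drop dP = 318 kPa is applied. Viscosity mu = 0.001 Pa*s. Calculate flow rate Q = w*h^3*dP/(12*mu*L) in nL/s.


Step 1: Convert all dimensions to SI (meters).
w = 56e-6 m, h = 27e-6 m, L = 47769e-6 m, dP = 318e3 Pa
Step 2: Q = w * h^3 * dP / (12 * mu * L)
Q = 56e-6 * (27e-6)^3 * 318e3 / (12 * 0.001 * 47769e-6) = 6.1147548e-10 m^3/s
Step 3: Convert Q from m^3/s to nL/s (1 m^3 = 1e12 nL, so multiply by 1e12).
Q = 611.475 nL/s


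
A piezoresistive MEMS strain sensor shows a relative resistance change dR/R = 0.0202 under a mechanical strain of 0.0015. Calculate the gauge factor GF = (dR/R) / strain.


Step 1: Identify values.
dR/R = 0.0202, strain = 0.0015
Step 2: GF = (dR/R) / strain = 0.0202 / 0.0015
GF = 13.5


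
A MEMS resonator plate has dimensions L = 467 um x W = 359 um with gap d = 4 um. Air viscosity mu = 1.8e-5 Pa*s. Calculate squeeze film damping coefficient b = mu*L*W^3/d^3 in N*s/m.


Step 1: Convert to SI.
L = 467e-6 m, W = 359e-6 m, d = 4e-6 m
Step 2: W^3 = (359e-6)^3 = 4.63e-11 m^3
Step 3: d^3 = (4e-6)^3 = 6.40e-17 m^3
Step 4: b = 1.8e-5 * 467e-6 * 4.63e-11 / 6.40e-17
b = 6.08e-03 N*s/m


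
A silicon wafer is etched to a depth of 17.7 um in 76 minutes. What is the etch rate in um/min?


Step 1: Etch rate = depth / time
Step 2: rate = 17.7 / 76
rate = 0.233 um/min


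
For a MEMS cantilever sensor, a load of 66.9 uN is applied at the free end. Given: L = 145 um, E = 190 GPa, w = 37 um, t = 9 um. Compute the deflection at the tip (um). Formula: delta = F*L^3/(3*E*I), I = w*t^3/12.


Step 1: Calculate the second moment of area.
I = w * t^3 / 12 = 37 * 9^3 / 12 = 2247.75 um^4
Step 2: Convert E to consistent units (1 GPa = 1000 uN/um^2).
E = 190 GPa = 190000 uN/um^2
Step 3: Calculate tip deflection.
delta = F * L^3 / (3 * E * I)
delta = 66.9 * 145^3 / (3 * 190000 * 2247.75)
delta = 0.1592 um


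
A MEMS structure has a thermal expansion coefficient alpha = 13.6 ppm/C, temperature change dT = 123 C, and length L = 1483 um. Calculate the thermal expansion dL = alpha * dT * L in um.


Step 1: Convert CTE: alpha = 13.6 ppm/C = 13.6e-6 /C
Step 2: dL = 13.6e-6 * 123 * 1483
dL = 2.4808 um


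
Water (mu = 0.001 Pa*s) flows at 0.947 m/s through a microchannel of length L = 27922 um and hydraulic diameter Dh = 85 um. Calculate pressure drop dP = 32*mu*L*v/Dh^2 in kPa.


Step 1: Convert to SI: L = 27922e-6 m, Dh = 85e-6 m
Step 2: dP = 32 * 0.001 * 27922e-6 * 0.947 / (85e-6)^2
Step 3: dP = 117113.95 Pa
Step 4: Convert to kPa: dP = 117.11 kPa


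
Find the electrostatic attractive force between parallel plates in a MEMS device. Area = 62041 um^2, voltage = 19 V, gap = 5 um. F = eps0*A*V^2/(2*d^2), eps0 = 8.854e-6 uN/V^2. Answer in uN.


Step 1: Identify parameters.
eps0 = 8.854e-6 uN/V^2, A = 62041 um^2, V = 19 V, d = 5 um
Step 2: Compute V^2 = 19^2 = 361
Step 3: Compute d^2 = 5^2 = 25
Step 4: F = 0.5 * 8.854e-6 * 62041 * 361 / 25
F = 3.966 uN


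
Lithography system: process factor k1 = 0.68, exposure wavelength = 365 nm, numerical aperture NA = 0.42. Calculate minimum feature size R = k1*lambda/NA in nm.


Step 1: Identify values: k1 = 0.68, lambda = 365 nm, NA = 0.42
Step 2: R = k1 * lambda / NA
R = 0.68 * 365 / 0.42
R = 591.0 nm


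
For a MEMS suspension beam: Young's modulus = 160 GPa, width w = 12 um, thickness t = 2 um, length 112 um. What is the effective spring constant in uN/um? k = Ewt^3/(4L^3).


Step 1: Convert E to consistent units (1 GPa = 1000 uN/um^2).
E = 160 GPa = 160000 uN/um^2
Step 2: Compute t^3 = 2^3 = 8
Step 3: Compute L^3 = 112^3 = 1404928
Step 4: k = 160000 * 12 * 8 / (4 * 1404928)
k = 2.7332 uN/um


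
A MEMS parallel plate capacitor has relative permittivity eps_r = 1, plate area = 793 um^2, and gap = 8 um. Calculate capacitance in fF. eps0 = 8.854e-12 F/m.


Step 1: Convert area to m^2: A = 793e-12 m^2
Step 2: Convert gap to m: d = 8e-6 m
Step 3: C = eps0 * eps_r * A / d
C = 8.854e-12 * 1 * 793e-12 / 8e-6
Step 4: Convert to fF (multiply by 1e15).
C = 0.88 fF


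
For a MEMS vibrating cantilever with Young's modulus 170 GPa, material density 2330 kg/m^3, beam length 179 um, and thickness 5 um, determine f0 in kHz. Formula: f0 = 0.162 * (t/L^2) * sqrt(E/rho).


Step 1: Convert units to SI.
t_SI = 5e-6 m, L_SI = 179e-6 m
Step 2: Calculate sqrt(E/rho).
sqrt(170e9 / 2330) = 8541.74 m/s
Step 3: Compute f0.
f0 = 0.162 * 5e-6 / (179e-6)^2 * 8541.74 = 215936.1 Hz = 215.94 kHz


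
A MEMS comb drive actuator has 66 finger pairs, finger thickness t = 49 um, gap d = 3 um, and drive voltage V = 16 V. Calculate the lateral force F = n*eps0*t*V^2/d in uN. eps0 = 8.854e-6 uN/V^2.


Step 1: Parameters: n=66, eps0=8.854e-6 uN/V^2, t=49 um, V=16 V, d=3 um
Step 2: V^2 = 256
Step 3: F = 66 * 8.854e-6 * 49 * 256 / 3
F = 2.443 uN


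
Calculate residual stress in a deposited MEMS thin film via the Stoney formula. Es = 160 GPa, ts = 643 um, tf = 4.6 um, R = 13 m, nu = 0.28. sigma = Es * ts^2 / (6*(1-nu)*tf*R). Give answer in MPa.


Step 1: Compute numerator: Es * ts^2 = 160 * 643^2 = 66151840 (GPa*um^2)
Step 2: Compute denominator (R in um): 6*(1-nu)*tf*R = 6*0.72*4.6*13e6 = 258336000.0 (um^2)
Step 3: sigma (GPa) = 66151840 / 258336000.0 = 2.56069e-01 GPa
Step 4: Convert to MPa (x1000): sigma = 256.1 MPa


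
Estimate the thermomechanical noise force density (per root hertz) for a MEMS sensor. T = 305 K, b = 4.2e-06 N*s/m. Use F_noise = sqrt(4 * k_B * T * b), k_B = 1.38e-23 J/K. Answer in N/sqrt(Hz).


Step 1: Compute 4 * k_B * T * b
= 4 * 1.38e-23 * 305 * 4.2e-06
= 7.0711e-26 N^2/Hz
Step 2: F_noise = sqrt(7.0711e-26)
F_noise = 2.66e-13 N/sqrt(Hz)


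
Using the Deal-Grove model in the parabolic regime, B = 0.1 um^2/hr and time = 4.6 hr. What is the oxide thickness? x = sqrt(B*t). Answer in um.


Step 1: Compute B*t = 0.1 * 4.6 = 0.46
Step 2: x = sqrt(0.46)
x = 0.678 um


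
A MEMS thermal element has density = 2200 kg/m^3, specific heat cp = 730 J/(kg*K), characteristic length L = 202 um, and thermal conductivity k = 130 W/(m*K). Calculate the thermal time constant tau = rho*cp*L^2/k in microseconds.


Step 1: Convert L to m: L = 202e-6 m
Step 2: L^2 = (202e-6)^2 = 4.0804e-08 m^2
Step 3: tau = 2200 * 730 * 4.0804e-08 / 130 = 5.0408634e-04 s
Step 4: Convert to microseconds (multiply by 1e6).
tau = 504.086 us


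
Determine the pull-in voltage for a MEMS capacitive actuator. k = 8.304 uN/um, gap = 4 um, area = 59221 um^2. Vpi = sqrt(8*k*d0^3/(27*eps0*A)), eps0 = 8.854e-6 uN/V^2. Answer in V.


Step 1: Compute numerator: 8 * k * d0^3 = 8 * 8.304 * 4^3 = 4251.648
Step 2: Compute denominator: 27 * eps0 * A = 27 * 8.854e-6 * 59221 = 14.157254
Step 3: Vpi = sqrt(4251.648 / 14.157254)
Vpi = 17.33 V


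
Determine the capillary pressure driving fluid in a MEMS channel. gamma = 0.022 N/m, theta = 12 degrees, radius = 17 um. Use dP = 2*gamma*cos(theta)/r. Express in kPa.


Step 1: cos(12 deg) = 0.9781
Step 2: Convert r to m: r = 17e-6 m
Step 3: dP = 2 * 0.022 * 0.9781 / 17e-6 = 2531.6 Pa
Step 4: Convert Pa to kPa (divide by 1000).
dP = 2.53 kPa


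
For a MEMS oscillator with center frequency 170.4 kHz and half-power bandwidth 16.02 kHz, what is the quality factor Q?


Step 1: Q = f0 / bandwidth
Step 2: Q = 170.4 / 16.02
Q = 10.6


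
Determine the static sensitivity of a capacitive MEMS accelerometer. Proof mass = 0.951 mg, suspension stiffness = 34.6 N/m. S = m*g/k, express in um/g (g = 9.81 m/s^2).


Step 1: Convert mass: m = 0.951 mg = 9.51e-07 kg
Step 2: S = m * g / k = 9.51e-07 * 9.81 / 34.6
Step 3: S = 2.70e-07 m/g
Step 4: Convert to um/g: S = 0.27 um/g


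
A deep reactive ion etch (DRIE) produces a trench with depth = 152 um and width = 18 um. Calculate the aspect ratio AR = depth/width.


Step 1: AR = depth / width
Step 2: AR = 152 / 18
AR = 8.4


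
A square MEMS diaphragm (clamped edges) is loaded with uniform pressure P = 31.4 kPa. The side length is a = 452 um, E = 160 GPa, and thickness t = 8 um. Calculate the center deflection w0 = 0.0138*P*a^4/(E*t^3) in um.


Step 1: Convert pressure to compatible units (E is in GPa, so P in GPa).
P = 31.4 kPa = 31.4e-6 GPa
Step 2: Compute numerator: 0.0138 * P * a^4.
a^4 = 452^4 = 41740124416
numerator = 0.0138 * 31.4e-6 * 41740124416 = 1.80868e+04
Step 3: Compute denominator: E * t^3 = 160 * 8^3 = 81920
Step 4: w0 = numerator / denominator = 1.80868e+04 / 81920 = 0.2208 um


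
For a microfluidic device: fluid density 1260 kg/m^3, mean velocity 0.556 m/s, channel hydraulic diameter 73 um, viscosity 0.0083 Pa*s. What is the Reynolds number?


Step 1: Convert Dh to meters: Dh = 73e-6 m
Step 2: Re = rho * v * Dh / mu
Re = 1260 * 0.556 * 73e-6 / 0.0083
Re = 6.162


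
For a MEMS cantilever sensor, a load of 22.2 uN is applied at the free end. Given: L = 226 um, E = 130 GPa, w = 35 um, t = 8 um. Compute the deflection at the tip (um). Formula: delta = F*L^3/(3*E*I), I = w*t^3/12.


Step 1: Calculate the second moment of area.
I = w * t^3 / 12 = 35 * 8^3 / 12 = 1493.3333 um^4
Step 2: Convert E to consistent units (1 GPa = 1000 uN/um^2).
E = 130 GPa = 130000 uN/um^2
Step 3: Calculate tip deflection.
delta = F * L^3 / (3 * E * I)
delta = 22.2 * 226^3 / (3 * 130000 * 1493.3333)
delta = 0.44 um


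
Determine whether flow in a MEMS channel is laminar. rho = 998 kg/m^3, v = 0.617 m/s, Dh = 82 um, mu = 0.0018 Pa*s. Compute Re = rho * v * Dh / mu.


Step 1: Convert Dh to meters: Dh = 82e-6 m
Step 2: Re = rho * v * Dh / mu
Re = 998 * 0.617 * 82e-6 / 0.0018
Re = 28.052
Since Re = 28.052 is below ~2300, the flow is laminar.


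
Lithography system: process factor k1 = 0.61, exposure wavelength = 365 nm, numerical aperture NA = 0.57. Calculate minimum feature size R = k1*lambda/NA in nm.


Step 1: Identify values: k1 = 0.61, lambda = 365 nm, NA = 0.57
Step 2: R = k1 * lambda / NA
R = 0.61 * 365 / 0.57
R = 390.6 nm


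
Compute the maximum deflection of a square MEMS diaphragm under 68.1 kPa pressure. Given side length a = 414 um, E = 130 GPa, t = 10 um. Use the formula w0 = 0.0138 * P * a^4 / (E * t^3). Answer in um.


Step 1: Convert pressure to compatible units (E is in GPa, so P in GPa).
P = 68.1 kPa = 68.1e-6 GPa
Step 2: Compute numerator: 0.0138 * P * a^4.
a^4 = 414^4 = 29376588816
numerator = 0.0138 * 68.1e-6 * 29376588816 = 2.76075e+04
Step 3: Compute denominator: E * t^3 = 130 * 10^3 = 130000
Step 4: w0 = numerator / denominator = 2.76075e+04 / 130000 = 0.2124 um


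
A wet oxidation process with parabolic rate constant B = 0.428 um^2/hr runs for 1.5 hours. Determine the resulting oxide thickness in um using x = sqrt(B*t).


Step 1: Compute B*t = 0.428 * 1.5 = 0.642
Step 2: x = sqrt(0.642)
x = 0.801 um


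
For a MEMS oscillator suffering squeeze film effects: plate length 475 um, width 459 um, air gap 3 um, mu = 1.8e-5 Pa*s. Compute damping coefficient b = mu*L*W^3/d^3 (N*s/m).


Step 1: Convert to SI.
L = 475e-6 m, W = 459e-6 m, d = 3e-6 m
Step 2: W^3 = (459e-6)^3 = 9.67e-11 m^3
Step 3: d^3 = (3e-6)^3 = 2.70e-17 m^3
Step 4: b = 1.8e-5 * 475e-6 * 9.67e-11 / 2.70e-17
b = 3.06e-02 N*s/m


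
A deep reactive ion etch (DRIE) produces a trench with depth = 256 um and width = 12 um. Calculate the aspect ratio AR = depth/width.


Step 1: AR = depth / width
Step 2: AR = 256 / 12
AR = 21.3


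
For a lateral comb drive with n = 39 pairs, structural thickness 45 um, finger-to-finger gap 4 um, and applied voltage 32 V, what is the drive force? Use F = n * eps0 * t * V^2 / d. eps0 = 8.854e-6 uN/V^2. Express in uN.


Step 1: Parameters: n=39, eps0=8.854e-6 uN/V^2, t=45 um, V=32 V, d=4 um
Step 2: V^2 = 1024
Step 3: F = 39 * 8.854e-6 * 45 * 1024 / 4
F = 3.978 uN


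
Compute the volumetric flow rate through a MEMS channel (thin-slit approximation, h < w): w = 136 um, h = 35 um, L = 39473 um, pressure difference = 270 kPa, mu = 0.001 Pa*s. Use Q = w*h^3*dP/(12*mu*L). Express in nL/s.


Step 1: Convert all dimensions to SI (meters).
w = 136e-6 m, h = 35e-6 m, L = 39473e-6 m, dP = 270e3 Pa
Step 2: Q = w * h^3 * dP / (12 * mu * L)
Q = 136e-6 * (35e-6)^3 * 270e3 / (12 * 0.001 * 39473e-6) = 3.32372761e-09 m^3/s
Step 3: Convert Q from m^3/s to nL/s (1 m^3 = 1e12 nL, so multiply by 1e12).
Q = 3323.728 nL/s


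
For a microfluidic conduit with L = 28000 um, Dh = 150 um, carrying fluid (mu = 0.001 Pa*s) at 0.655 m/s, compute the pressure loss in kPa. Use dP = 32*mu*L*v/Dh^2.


Step 1: Convert to SI: L = 28000e-6 m, Dh = 150e-6 m
Step 2: dP = 32 * 0.001 * 28000e-6 * 0.655 / (150e-6)^2
Step 3: dP = 26083.56 Pa
Step 4: Convert to kPa: dP = 26.08 kPa


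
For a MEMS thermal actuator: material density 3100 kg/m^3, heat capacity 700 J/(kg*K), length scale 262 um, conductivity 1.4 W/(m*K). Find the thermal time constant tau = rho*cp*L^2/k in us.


Step 1: Convert L to m: L = 262e-6 m
Step 2: L^2 = (262e-6)^2 = 6.8644e-08 m^2
Step 3: tau = 3100 * 700 * 6.8644e-08 / 1.4 = 1.063982e-01 s
Step 4: Convert to microseconds (multiply by 1e6).
tau = 106398.2 us


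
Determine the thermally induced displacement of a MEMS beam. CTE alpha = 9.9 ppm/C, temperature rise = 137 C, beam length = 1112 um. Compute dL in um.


Step 1: Convert CTE: alpha = 9.9 ppm/C = 9.9e-6 /C
Step 2: dL = 9.9e-6 * 137 * 1112
dL = 1.5082 um


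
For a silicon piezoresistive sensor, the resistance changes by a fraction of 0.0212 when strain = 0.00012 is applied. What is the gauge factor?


Step 1: Identify values.
dR/R = 0.0212, strain = 0.00012
Step 2: GF = (dR/R) / strain = 0.0212 / 0.00012
GF = 176.7


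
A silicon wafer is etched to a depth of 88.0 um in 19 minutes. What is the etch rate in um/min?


Step 1: Etch rate = depth / time
Step 2: rate = 88.0 / 19
rate = 4.632 um/min


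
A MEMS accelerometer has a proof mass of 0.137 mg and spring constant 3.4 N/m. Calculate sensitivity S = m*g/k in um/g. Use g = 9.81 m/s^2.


Step 1: Convert mass: m = 0.137 mg = 1.37e-07 kg
Step 2: S = m * g / k = 1.37e-07 * 9.81 / 3.4
Step 3: S = 3.95e-07 m/g
Step 4: Convert to um/g: S = 0.395 um/g


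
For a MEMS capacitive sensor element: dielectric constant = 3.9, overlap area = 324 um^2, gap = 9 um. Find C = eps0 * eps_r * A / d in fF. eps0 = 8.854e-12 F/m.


Step 1: Convert area to m^2: A = 324e-12 m^2
Step 2: Convert gap to m: d = 9e-6 m
Step 3: C = eps0 * eps_r * A / d
C = 8.854e-12 * 3.9 * 324e-12 / 9e-6
Step 4: Convert to fF (multiply by 1e15).
C = 1.24 fF


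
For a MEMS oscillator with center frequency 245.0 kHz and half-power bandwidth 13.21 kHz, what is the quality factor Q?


Step 1: Q = f0 / bandwidth
Step 2: Q = 245.0 / 13.21
Q = 18.5


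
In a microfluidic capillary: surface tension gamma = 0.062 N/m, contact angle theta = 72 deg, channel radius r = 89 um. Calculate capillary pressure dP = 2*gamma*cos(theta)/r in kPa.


Step 1: cos(72 deg) = 0.309
Step 2: Convert r to m: r = 89e-6 m
Step 3: dP = 2 * 0.062 * 0.309 / 89e-6 = 430.5 Pa
Step 4: Convert Pa to kPa (divide by 1000).
dP = 0.43 kPa


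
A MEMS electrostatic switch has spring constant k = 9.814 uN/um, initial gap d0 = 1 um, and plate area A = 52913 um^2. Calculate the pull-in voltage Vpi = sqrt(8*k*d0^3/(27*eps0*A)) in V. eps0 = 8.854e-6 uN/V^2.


Step 1: Compute numerator: 8 * k * d0^3 = 8 * 9.814 * 1^3 = 78.512
Step 2: Compute denominator: 27 * eps0 * A = 27 * 8.854e-6 * 52913 = 12.649276
Step 3: Vpi = sqrt(78.512 / 12.649276)
Vpi = 2.49 V


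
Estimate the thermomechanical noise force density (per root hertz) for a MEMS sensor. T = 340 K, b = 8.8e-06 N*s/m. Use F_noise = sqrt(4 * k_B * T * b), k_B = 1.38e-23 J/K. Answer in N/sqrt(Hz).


Step 1: Compute 4 * k_B * T * b
= 4 * 1.38e-23 * 340 * 8.8e-06
= 1.6516e-25 N^2/Hz
Step 2: F_noise = sqrt(1.6516e-25)
F_noise = 4.06e-13 N/sqrt(Hz)


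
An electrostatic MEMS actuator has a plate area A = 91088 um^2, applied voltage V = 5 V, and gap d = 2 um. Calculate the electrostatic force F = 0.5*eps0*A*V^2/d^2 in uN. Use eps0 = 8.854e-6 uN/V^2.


Step 1: Identify parameters.
eps0 = 8.854e-6 uN/V^2, A = 91088 um^2, V = 5 V, d = 2 um
Step 2: Compute V^2 = 5^2 = 25
Step 3: Compute d^2 = 2^2 = 4
Step 4: F = 0.5 * 8.854e-6 * 91088 * 25 / 4
F = 2.52 uN


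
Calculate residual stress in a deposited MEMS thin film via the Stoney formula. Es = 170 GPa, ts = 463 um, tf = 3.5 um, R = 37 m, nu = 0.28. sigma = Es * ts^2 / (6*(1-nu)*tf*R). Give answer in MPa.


Step 1: Compute numerator: Es * ts^2 = 170 * 463^2 = 36442730 (GPa*um^2)
Step 2: Compute denominator (R in um): 6*(1-nu)*tf*R = 6*0.72*3.5*37e6 = 559440000.0 (um^2)
Step 3: sigma (GPa) = 36442730 / 559440000.0 = 6.5141e-02 GPa
Step 4: Convert to MPa (x1000): sigma = 65.1 MPa


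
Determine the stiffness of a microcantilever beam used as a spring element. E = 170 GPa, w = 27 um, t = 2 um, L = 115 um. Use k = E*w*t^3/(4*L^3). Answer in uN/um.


Step 1: Convert E to consistent units (1 GPa = 1000 uN/um^2).
E = 170 GPa = 170000 uN/um^2
Step 2: Compute t^3 = 2^3 = 8
Step 3: Compute L^3 = 115^3 = 1520875
Step 4: k = 170000 * 27 * 8 / (4 * 1520875)
k = 6.036 uN/um


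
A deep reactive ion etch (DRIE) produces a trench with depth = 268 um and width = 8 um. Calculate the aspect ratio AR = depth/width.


Step 1: AR = depth / width
Step 2: AR = 268 / 8
AR = 33.5


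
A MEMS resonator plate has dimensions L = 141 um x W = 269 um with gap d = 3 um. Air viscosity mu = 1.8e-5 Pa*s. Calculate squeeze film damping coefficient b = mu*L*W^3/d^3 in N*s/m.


Step 1: Convert to SI.
L = 141e-6 m, W = 269e-6 m, d = 3e-6 m
Step 2: W^3 = (269e-6)^3 = 1.95e-11 m^3
Step 3: d^3 = (3e-6)^3 = 2.70e-17 m^3
Step 4: b = 1.8e-5 * 141e-6 * 1.95e-11 / 2.70e-17
b = 1.83e-03 N*s/m


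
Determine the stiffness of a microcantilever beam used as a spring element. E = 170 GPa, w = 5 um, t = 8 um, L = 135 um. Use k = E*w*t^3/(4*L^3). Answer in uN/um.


Step 1: Convert E to consistent units (1 GPa = 1000 uN/um^2).
E = 170 GPa = 170000 uN/um^2
Step 2: Compute t^3 = 8^3 = 512
Step 3: Compute L^3 = 135^3 = 2460375
Step 4: k = 170000 * 5 * 512 / (4 * 2460375)
k = 44.2209 uN/um


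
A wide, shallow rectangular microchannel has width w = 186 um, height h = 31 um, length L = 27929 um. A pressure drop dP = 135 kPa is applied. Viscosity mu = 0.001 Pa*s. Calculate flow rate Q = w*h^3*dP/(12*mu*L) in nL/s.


Step 1: Convert all dimensions to SI (meters).
w = 186e-6 m, h = 31e-6 m, L = 27929e-6 m, dP = 135e3 Pa
Step 2: Q = w * h^3 * dP / (12 * mu * L)
Q = 186e-6 * (31e-6)^3 * 135e3 / (12 * 0.001 * 27929e-6) = 2.23200499e-09 m^3/s
Step 3: Convert Q from m^3/s to nL/s (1 m^3 = 1e12 nL, so multiply by 1e12).
Q = 2232.005 nL/s


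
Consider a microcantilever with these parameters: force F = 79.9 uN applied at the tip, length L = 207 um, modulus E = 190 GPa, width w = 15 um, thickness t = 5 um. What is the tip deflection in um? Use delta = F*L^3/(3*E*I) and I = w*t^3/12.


Step 1: Calculate the second moment of area.
I = w * t^3 / 12 = 15 * 5^3 / 12 = 156.25 um^4
Step 2: Convert E to consistent units (1 GPa = 1000 uN/um^2).
E = 190 GPa = 190000 uN/um^2
Step 3: Calculate tip deflection.
delta = F * L^3 / (3 * E * I)
delta = 79.9 * 207^3 / (3 * 190000 * 156.25)
delta = 7.9572 um


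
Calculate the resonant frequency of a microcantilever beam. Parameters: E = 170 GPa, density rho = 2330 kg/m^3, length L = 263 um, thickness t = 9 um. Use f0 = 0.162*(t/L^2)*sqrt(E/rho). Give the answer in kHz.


Step 1: Convert units to SI.
t_SI = 9e-6 m, L_SI = 263e-6 m
Step 2: Calculate sqrt(E/rho).
sqrt(170e9 / 2330) = 8541.74 m/s
Step 3: Compute f0.
f0 = 0.162 * 9e-6 / (263e-6)^2 * 8541.74 = 180049.7 Hz = 180.05 kHz


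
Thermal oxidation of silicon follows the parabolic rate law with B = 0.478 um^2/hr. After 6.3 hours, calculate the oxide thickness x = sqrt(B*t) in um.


Step 1: Compute B*t = 0.478 * 6.3 = 3.0114
Step 2: x = sqrt(3.0114)
x = 1.735 um


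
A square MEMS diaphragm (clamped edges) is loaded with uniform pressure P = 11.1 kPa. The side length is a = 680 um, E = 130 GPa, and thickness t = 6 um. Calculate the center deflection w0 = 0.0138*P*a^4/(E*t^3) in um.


Step 1: Convert pressure to compatible units (E is in GPa, so P in GPa).
P = 11.1 kPa = 11.1e-6 GPa
Step 2: Compute numerator: 0.0138 * P * a^4.
a^4 = 680^4 = 213813760000
numerator = 0.0138 * 11.1e-6 * 213813760000 = 3.275199e+04
Step 3: Compute denominator: E * t^3 = 130 * 6^3 = 28080
Step 4: w0 = numerator / denominator = 3.275199e+04 / 28080 = 1.1664 um


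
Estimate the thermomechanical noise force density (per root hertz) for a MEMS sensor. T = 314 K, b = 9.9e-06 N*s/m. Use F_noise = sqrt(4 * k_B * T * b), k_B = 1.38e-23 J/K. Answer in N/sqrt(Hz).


Step 1: Compute 4 * k_B * T * b
= 4 * 1.38e-23 * 314 * 9.9e-06
= 1.7159e-25 N^2/Hz
Step 2: F_noise = sqrt(1.7159e-25)
F_noise = 4.14e-13 N/sqrt(Hz)


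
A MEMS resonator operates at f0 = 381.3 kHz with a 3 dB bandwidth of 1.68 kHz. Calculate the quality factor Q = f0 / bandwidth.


Step 1: Q = f0 / bandwidth
Step 2: Q = 381.3 / 1.68
Q = 227.0


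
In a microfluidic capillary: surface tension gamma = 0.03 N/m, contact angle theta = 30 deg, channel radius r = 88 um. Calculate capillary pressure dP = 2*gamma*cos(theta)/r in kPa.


Step 1: cos(30 deg) = 0.866
Step 2: Convert r to m: r = 88e-6 m
Step 3: dP = 2 * 0.03 * 0.866 / 88e-6 = 590.5 Pa
Step 4: Convert Pa to kPa (divide by 1000).
dP = 0.59 kPa


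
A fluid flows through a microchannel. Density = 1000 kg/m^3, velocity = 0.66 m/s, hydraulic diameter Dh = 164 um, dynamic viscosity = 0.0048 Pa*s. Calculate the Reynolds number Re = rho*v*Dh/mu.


Step 1: Convert Dh to meters: Dh = 164e-6 m
Step 2: Re = rho * v * Dh / mu
Re = 1000 * 0.66 * 164e-6 / 0.0048
Re = 22.55


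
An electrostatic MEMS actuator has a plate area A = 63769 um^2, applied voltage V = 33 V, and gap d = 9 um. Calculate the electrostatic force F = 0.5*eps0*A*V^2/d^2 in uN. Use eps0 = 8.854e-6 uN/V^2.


Step 1: Identify parameters.
eps0 = 8.854e-6 uN/V^2, A = 63769 um^2, V = 33 V, d = 9 um
Step 2: Compute V^2 = 33^2 = 1089
Step 3: Compute d^2 = 9^2 = 81
Step 4: F = 0.5 * 8.854e-6 * 63769 * 1089 / 81
F = 3.795 uN


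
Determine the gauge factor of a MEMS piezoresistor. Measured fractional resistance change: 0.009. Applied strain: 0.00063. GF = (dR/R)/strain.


Step 1: Identify values.
dR/R = 0.009, strain = 0.00063
Step 2: GF = (dR/R) / strain = 0.009 / 0.00063
GF = 14.3


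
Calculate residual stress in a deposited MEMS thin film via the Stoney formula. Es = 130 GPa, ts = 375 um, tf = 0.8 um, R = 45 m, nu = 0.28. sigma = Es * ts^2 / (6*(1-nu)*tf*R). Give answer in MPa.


Step 1: Compute numerator: Es * ts^2 = 130 * 375^2 = 18281250 (GPa*um^2)
Step 2: Compute denominator (R in um): 6*(1-nu)*tf*R = 6*0.72*0.8*45e6 = 155520000.0 (um^2)
Step 3: sigma (GPa) = 18281250 / 155520000.0 = 1.17549e-01 GPa
Step 4: Convert to MPa (x1000): sigma = 117.5 MPa


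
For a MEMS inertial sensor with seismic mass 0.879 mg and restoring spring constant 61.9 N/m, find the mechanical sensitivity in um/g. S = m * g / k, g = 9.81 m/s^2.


Step 1: Convert mass: m = 0.879 mg = 8.79e-07 kg
Step 2: S = m * g / k = 8.79e-07 * 9.81 / 61.9
Step 3: S = 1.39e-07 m/g
Step 4: Convert to um/g: S = 0.139 um/g


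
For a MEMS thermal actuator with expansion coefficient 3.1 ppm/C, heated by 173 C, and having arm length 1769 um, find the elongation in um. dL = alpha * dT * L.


Step 1: Convert CTE: alpha = 3.1 ppm/C = 3.1e-6 /C
Step 2: dL = 3.1e-6 * 173 * 1769
dL = 0.9487 um


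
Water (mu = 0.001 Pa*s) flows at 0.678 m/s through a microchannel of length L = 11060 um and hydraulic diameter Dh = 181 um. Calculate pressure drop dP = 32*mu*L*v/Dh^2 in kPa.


Step 1: Convert to SI: L = 11060e-6 m, Dh = 181e-6 m
Step 2: dP = 32 * 0.001 * 11060e-6 * 0.678 / (181e-6)^2
Step 3: dP = 7324.49 Pa
Step 4: Convert to kPa: dP = 7.32 kPa


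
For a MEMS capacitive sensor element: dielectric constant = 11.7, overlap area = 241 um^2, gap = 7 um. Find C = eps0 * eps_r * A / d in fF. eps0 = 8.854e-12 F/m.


Step 1: Convert area to m^2: A = 241e-12 m^2
Step 2: Convert gap to m: d = 7e-6 m
Step 3: C = eps0 * eps_r * A / d
C = 8.854e-12 * 11.7 * 241e-12 / 7e-6
Step 4: Convert to fF (multiply by 1e15).
C = 3.57 fF


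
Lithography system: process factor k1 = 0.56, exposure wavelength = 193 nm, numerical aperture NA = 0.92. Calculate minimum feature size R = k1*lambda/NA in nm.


Step 1: Identify values: k1 = 0.56, lambda = 193 nm, NA = 0.92
Step 2: R = k1 * lambda / NA
R = 0.56 * 193 / 0.92
R = 117.5 nm


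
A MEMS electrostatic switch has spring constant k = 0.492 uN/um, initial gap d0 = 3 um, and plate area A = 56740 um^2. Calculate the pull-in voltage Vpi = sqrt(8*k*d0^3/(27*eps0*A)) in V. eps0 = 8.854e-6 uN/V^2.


Step 1: Compute numerator: 8 * k * d0^3 = 8 * 0.492 * 3^3 = 106.272
Step 2: Compute denominator: 27 * eps0 * A = 27 * 8.854e-6 * 56740 = 13.564151
Step 3: Vpi = sqrt(106.272 / 13.564151)
Vpi = 2.8 V


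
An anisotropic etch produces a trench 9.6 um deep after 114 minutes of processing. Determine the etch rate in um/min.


Step 1: Etch rate = depth / time
Step 2: rate = 9.6 / 114
rate = 0.084 um/min
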